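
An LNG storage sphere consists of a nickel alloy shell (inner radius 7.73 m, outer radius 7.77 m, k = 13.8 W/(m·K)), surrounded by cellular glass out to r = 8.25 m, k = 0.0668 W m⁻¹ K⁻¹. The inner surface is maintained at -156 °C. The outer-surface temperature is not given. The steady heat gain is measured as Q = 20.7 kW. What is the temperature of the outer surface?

Series resistances:
  R_nickel alloy = (1/7.73 − 1/7.77)/(4πk) = 6.660×10^-4/(4π·13.8) = 3.840×10^-6 K/W
  R_cellular glass = (1/7.77 − 1/8.25)/(4πk) = 0.007488/(4π·0.0668) = 0.008920 K/W
ΣR = 0.008924 K/W
ΔT = Q·ΣR = 20700 × 0.008924 = 184.7 K
Heat flows inward, so T_out = T_in + ΔT = -156 + 184.7 = 28.7 °C

T_out = 28.7 °C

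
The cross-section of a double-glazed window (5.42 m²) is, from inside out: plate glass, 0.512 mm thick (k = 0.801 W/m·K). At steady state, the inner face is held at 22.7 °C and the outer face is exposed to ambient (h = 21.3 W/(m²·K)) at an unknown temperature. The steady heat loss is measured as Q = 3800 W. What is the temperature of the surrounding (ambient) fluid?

T_out = -10.7 °C

Sum the resistances:
  R_plate glass = L/(kA) = 5.12×10^-4/(0.801·5.42) = 1.179×10^-4 K/W
  R_conv,out = 1/(hA) = 1/(21.3·5.42) = 0.008662 K/W
ΣR = 0.008780 K/W
ΔT = Q·ΣR = 3800 × 0.008780 = 33.36 K
Heat flows outward, so T_out = T_in − ΔT = 22.7 − 33.36 = -10.7 °C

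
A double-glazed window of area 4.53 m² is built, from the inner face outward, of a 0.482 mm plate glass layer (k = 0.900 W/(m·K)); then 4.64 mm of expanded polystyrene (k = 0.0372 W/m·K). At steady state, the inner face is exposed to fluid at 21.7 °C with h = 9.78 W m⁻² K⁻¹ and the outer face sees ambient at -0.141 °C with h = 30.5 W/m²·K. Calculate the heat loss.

Q = 380 W

Treat each layer as a resistance in series:
  R_conv,in = 1/(hA) = 1/(9.78·4.53) = 0.02257 K/W
  R_plate glass = L/(kA) = 4.82×10^-4/(0.900·4.53) = 1.182×10^-4 K/W
  R_expanded polystyrene = L/(kA) = 0.00464/(0.0372·4.53) = 0.02753 K/W
  R_conv,out = 1/(hA) = 1/(30.5·4.53) = 0.007238 K/W
ΣR = 0.02257 + 1.182×10^-4 + 0.02753 + 0.007238 = 0.05746 K/W
Q = ΔT/ΣR = (21.7 °C − -0.141 °C)/0.05746 = 380 W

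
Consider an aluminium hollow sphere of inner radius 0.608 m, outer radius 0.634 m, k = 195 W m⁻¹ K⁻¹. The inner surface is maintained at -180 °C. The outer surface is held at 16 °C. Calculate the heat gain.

Q = 4πk·ΔT/(1/r₁ − 1/r₂) = 4π × 195 × 196 / (1/0.608 − 1/0.634) = 7.12×10^6 W

Q = 7.12×10^6 W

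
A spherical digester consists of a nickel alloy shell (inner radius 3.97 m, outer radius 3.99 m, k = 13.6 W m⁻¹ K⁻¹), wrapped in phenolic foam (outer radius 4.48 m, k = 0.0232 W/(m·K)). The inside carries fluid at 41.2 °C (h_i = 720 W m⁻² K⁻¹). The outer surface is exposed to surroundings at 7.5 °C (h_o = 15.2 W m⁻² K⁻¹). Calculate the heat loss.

Treat each layer as a resistance in series:
  R_conv,in = 1/(4πr²h) = 1/(4π·3.97²·720) = 7.013×10^-6 K/W
  R_nickel alloy = (1/3.97 − 1/3.99)/(4πk) = 0.001263/(4π·13.6) = 7.388×10^-6 K/W
  R_phenolic foam = (1/3.99 − 1/4.48)/(4πk) = 0.02741/(4π·0.0232) = 0.09403 K/W
  R_conv,out = 1/(4πr²h) = 1/(4π·4.48²·15.2) = 2.608×10^-4 K/W
ΣR = 7.013×10^-6 + 7.388×10^-6 + 0.09403 + 2.608×10^-4 = 0.09431 K/W
Q = ΔT/ΣR = (41.2 °C − 7.5 °C)/0.09431 = 357 W

Q = 357 W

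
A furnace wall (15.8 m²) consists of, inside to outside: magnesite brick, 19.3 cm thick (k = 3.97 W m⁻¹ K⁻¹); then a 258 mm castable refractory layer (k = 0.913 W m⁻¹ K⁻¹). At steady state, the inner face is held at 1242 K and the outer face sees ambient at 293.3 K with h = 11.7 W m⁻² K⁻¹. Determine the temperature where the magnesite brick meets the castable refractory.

Treat each layer as a resistance in series:
  R_magnesite brick = L/(kA) = 0.193/(3.97·15.8) = 0.003077 K/W
  R_castable refractory = L/(kA) = 0.258/(0.913·15.8) = 0.01789 K/W
  R_conv,out = 1/(hA) = 1/(11.7·15.8) = 0.005409 K/W
ΣR = 0.003077 + 0.01789 + 0.005409 = 0.02638 K/W
Q = ΔT/ΣR = (1242 K − 293.3 K)/0.02638 = 35960 W
From the inner boundary to the magnesite brick/castable refractory interface, ΣR_partial = 0.003077 K/W.
T_interface = T_in − Q·ΣR_partial = 1242 K − (35960)(0.003077) = 1131 K

T = 1131 K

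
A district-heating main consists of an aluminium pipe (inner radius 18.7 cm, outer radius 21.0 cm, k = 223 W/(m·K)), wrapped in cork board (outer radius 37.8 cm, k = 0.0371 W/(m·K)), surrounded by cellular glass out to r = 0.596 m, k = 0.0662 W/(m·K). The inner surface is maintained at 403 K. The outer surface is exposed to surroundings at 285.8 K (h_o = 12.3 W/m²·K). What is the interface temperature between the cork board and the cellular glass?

Resistance network (inner→outer):
  R'_aluminium = ln(0.210/0.187)/(2πk) = 0.1160/(2π·223) = 8.279×10^-5 m·K/W
  R'_cork board = ln(0.378/0.210)/(2πk) = 0.5878/(2π·0.0371) = 2.522 m·K/W
  R'_cellular glass = ln(0.596/0.378)/(2πk) = 0.4553/(2π·0.0662) = 1.095 m·K/W
  R'_conv,out = 1/(2πr h) = 1/(2π·0.596·12.3) = 0.02171 m·K/W
ΣR = 8.279×10^-5 + 2.522 + 1.095 + 0.02171 = 3.639 m·K/W
Q' = ΔT/ΣR = (403 K − 285.8 K)/3.639 = 32.21 W/m
From the inner boundary to the cork board/cellular glass interface, ΣR_partial = 2.522 m·K/W.
T_interface = T_in − Q'·ΣR_partial = 403 K − (32.21)(2.522) = 321.8 K

T = 321.8 K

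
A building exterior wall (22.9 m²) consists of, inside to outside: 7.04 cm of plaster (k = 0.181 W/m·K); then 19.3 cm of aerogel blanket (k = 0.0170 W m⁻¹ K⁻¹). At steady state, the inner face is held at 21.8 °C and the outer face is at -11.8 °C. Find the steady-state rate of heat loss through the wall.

Series thermal resistances, inner to outer:
  R_plaster = L/(kA) = 0.0704/(0.181·22.9) = 0.01698 K/W
  R_aerogel blanket = L/(kA) = 0.193/(0.0170·22.9) = 0.4958 K/W
ΣR = 0.01698 + 0.4958 = 0.5128 K/W
Q = ΔT/ΣR = (21.8 °C − -11.8 °C)/0.5128 = 65.5 W

Q = 65.5 W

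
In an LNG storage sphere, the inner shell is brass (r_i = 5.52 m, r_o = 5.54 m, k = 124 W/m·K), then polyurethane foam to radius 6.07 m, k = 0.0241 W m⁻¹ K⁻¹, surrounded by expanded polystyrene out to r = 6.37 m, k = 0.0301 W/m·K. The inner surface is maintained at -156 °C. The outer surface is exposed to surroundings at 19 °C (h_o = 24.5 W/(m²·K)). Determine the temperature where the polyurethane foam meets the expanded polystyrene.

Treat each layer as a resistance in series:
  R_brass = (1/5.52 − 1/5.54)/(4πk) = 6.540×10^-4/(4π·124) = 4.197×10^-7 K/W
  R_polyurethane foam = (1/5.54 − 1/6.07)/(4πk) = 0.01576/(4π·0.0241) = 0.05204 K/W
  R_expanded polystyrene = (1/6.07 − 1/6.37)/(4πk) = 0.007759/(4π·0.0301) = 0.02051 K/W
  R_conv,out = 1/(4πr²h) = 1/(4π·6.37²·24.5) = 8.005×10^-5 K/W
ΣR = 4.197×10^-7 + 0.05204 + 0.02051 + 8.005×10^-5 = 0.07263 K/W
Q = ΔT/ΣR = (-156 °C − 19 °C)/0.07263 = -2409 W
From the inner boundary to the polyurethane foam/expanded polystyrene interface, ΣR_partial = 0.05204 K/W.
T_interface = T_in − Q·ΣR_partial = -156 °C − (-2409)(0.05204) = -30.6 °C

T = -30.6 °C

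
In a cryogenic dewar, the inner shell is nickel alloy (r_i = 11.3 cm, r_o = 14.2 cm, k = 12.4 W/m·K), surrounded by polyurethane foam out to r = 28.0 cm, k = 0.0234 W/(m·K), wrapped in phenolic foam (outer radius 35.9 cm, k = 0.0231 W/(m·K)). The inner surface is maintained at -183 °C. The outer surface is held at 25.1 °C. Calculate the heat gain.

Q = 14.3 W

Series thermal resistances, inner to outer:
  R_nickel alloy = (1/0.113 − 1/0.142)/(4πk) = 1.807/(4π·12.4) = 0.01160 K/W
  R_polyurethane foam = (1/0.142 − 1/0.280)/(4πk) = 3.471/(4π·0.0234) = 11.80 K/W
  R_phenolic foam = (1/0.280 − 1/0.359)/(4πk) = 0.7859/(4π·0.0231) = 2.707 K/W
ΣR = 0.01160 + 11.80 + 2.707 = 14.52 K/W
Q = ΔT/ΣR = (-183 °C − 25.1 °C)/14.52 = -14.3 W
(Negative Q ⇒ heat flows inward; heat gain = 14.3 W.)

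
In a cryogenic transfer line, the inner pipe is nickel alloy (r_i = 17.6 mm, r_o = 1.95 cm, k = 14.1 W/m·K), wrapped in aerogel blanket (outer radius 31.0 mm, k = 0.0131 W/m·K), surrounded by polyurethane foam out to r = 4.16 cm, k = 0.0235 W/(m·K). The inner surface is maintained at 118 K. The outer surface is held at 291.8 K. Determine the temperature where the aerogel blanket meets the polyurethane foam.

Resistance network (inner→outer):
  R'_nickel alloy = ln(0.0195/0.0176)/(2πk) = 0.1025/(2π·14.1) = 0.001157 m·K/W
  R'_aerogel blanket = ln(0.0310/0.0195)/(2πk) = 0.4636/(2π·0.0131) = 5.632 m·K/W
  R'_polyurethane foam = ln(0.0416/0.0310)/(2πk) = 0.2941/(2π·0.0235) = 1.992 m·K/W
ΣR = 0.001157 + 5.632 + 1.992 = 7.625 m·K/W
Q' = ΔT/ΣR = (118 K − 291.8 K)/7.625 = -22.79 W/m
From the inner boundary to the aerogel blanket/polyurethane foam interface, ΣR_partial = 5.633 m·K/W.
T_interface = T_in − Q'·ΣR_partial = 118 K − (-22.79)(5.633) = 246.4 K

T = 246.4 K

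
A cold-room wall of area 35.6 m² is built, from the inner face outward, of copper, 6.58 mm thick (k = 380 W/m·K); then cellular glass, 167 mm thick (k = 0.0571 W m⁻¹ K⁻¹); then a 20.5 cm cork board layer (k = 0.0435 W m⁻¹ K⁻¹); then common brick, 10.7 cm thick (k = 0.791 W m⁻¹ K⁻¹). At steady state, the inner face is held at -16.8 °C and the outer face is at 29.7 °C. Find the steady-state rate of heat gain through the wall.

Series thermal resistances, inner to outer:
  R_copper = L/(kA) = 0.00658/(380·35.6) = 4.864×10^-7 K/W
  R_cellular glass = L/(kA) = 0.167/(0.0571·35.6) = 0.08215 K/W
  R_cork board = L/(kA) = 0.205/(0.0435·35.6) = 0.1324 K/W
  R_common brick = L/(kA) = 0.107/(0.791·35.6) = 0.003800 K/W
ΣR = 4.864×10^-7 + 0.08215 + 0.1324 + 0.003800 = 0.2184 K/W
Q = ΔT/ΣR = (-16.8 °C − 29.7 °C)/0.2184 = -213 W
(Negative Q ⇒ heat flows inward; heat gain = 213 W.)

Q = 213 W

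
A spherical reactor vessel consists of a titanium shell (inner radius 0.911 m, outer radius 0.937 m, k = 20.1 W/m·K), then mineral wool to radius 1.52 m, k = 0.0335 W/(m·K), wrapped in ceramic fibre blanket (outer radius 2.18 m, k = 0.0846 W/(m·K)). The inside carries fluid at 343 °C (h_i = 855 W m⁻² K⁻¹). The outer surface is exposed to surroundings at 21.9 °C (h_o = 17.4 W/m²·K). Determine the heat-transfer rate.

Treat each layer as a resistance in series:
  R_conv,in = 1/(4πr²h) = 1/(4π·0.911²·855) = 1.121×10^-4 K/W
  R_titanium = (1/0.911 − 1/0.937)/(4πk) = 0.03046/(4π·20.1) = 1.206×10^-4 K/W
  R_mineral wool = (1/0.937 − 1/1.52)/(4πk) = 0.4093/(4π·0.0335) = 0.9724 K/W
  R_ceramic fibre blanket = (1/1.52 − 1/2.18)/(4πk) = 0.1992/(4π·0.0846) = 0.1874 K/W
  R_conv,out = 1/(4πr²h) = 1/(4π·2.18²·17.4) = 9.623×10^-4 K/W
ΣR = 1.121×10^-4 + 1.206×10^-4 + 0.9724 + 0.1874 + 9.623×10^-4 = 1.161 K/W
Q = ΔT/ΣR = (343 °C − 21.9 °C)/1.161 = 277 W

Q = 277 W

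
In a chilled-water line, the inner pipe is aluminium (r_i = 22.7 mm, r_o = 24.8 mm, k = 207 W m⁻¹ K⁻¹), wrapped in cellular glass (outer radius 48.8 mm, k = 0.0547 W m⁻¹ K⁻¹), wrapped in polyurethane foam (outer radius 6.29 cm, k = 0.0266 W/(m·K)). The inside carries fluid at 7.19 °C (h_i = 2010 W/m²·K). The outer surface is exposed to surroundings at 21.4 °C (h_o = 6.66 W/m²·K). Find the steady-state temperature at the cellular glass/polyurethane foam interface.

Treat each layer as a resistance in series:
  R'_conv,in = 1/(2πr h) = 1/(2π·0.0227·2010) = 0.003488 m·K/W
  R'_aluminium = ln(0.0248/0.0227)/(2πk) = 0.08848/(2π·207) = 6.803×10^-5 m·K/W
  R'_cellular glass = ln(0.0488/0.0248)/(2πk) = 0.6769/(2π·0.0547) = 1.969 m·K/W
  R'_polyurethane foam = ln(0.0629/0.0488)/(2πk) = 0.2538/(2π·0.0266) = 1.519 m·K/W
  R'_conv,out = 1/(2πr h) = 1/(2π·0.0629·6.66) = 0.3799 m·K/W
ΣR = 0.003488 + 6.803×10^-5 + 1.969 + 1.519 + 0.3799 = 3.871 m·K/W
Q' = ΔT/ΣR = (7.19 °C − 21.4 °C)/3.871 = -3.671 W/m
From the inner boundary to the cellular glass/polyurethane foam interface, ΣR_partial = 1.973 m·K/W.
T_interface = T_in − Q'·ΣR_partial = 7.19 °C − (-3.671)(1.973) = 14.4 °C

T = 14.4 °C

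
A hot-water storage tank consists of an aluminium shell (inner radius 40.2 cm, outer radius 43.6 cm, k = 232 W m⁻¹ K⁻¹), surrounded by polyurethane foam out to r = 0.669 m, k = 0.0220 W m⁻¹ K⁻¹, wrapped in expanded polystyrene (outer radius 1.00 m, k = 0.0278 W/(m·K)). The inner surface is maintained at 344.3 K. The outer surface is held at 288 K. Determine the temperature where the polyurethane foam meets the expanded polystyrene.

T = 306.5 K

Treat each layer as a resistance in series:
  R_aluminium = (1/0.402 − 1/0.436)/(4πk) = 0.1940/(4π·232) = 6.654×10^-5 K/W
  R_polyurethane foam = (1/0.436 − 1/0.669)/(4πk) = 0.7988/(4π·0.0220) = 2.889 K/W
  R_expanded polystyrene = (1/0.669 − 1/1.00)/(4πk) = 0.4948/(4π·0.0278) = 1.416 K/W
ΣR = 6.654×10^-5 + 2.889 + 1.416 = 4.305 K/W
Q = ΔT/ΣR = (344.3 K − 288 K)/4.305 = 13.08 W
From the inner boundary to the polyurethane foam/expanded polystyrene interface, ΣR_partial = 2.889 K/W.
T_interface = T_in − Q·ΣR_partial = 344.3 K − (13.08)(2.889) = 306.5 K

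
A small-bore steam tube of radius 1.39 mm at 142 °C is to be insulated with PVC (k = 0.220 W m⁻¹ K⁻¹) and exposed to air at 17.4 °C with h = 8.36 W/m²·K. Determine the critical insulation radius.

r_cr = 2.63 cm

For a cylinder, r_cr = k_ins/h = 0.220/8.36 = 0.0263 m = 2.63 cm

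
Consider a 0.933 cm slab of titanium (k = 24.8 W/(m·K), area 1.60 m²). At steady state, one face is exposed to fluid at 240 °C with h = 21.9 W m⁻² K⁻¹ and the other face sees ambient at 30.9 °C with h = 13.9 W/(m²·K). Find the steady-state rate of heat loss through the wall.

Q = 2840 W

Resistance network (inner→outer):
  R_conv,in = 1/(hA) = 1/(21.9·1.60) = 0.02854 K/W
  R_titanium = L/(kA) = 0.00933/(24.8·1.60) = 2.351×10^-4 K/W
  R_conv,out = 1/(hA) = 1/(13.9·1.60) = 0.04496 K/W
ΣR = 0.02854 + 2.351×10^-4 + 0.04496 = 0.07374 K/W
Q = ΔT/ΣR = (240 °C − 30.9 °C)/0.07374 = 2840 W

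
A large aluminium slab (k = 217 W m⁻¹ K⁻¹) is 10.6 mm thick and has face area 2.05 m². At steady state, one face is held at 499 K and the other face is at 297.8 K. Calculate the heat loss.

Q = kA·ΔT/L = 217 × 2.05 × |499 K − 297.8 K| / 0.0106 = 8.44×10^6 W

Q = 8.44×10^6 W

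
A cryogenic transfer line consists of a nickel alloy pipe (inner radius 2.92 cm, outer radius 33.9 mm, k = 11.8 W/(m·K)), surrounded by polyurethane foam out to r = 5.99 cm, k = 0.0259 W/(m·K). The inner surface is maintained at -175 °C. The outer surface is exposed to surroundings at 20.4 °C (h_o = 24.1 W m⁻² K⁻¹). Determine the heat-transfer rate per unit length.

Series thermal resistances, inner to outer:
  R'_nickel alloy = ln(0.0339/0.0292)/(2πk) = 0.1492/(2π·11.8) = 0.002013 m·K/W
  R'_polyurethane foam = ln(0.0599/0.0339)/(2πk) = 0.5693/(2π·0.0259) = 3.498 m·K/W
  R'_conv,out = 1/(2πr h) = 1/(2π·0.0599·24.1) = 0.1102 m·K/W
ΣR = 0.002013 + 3.498 + 0.1102 = 3.610 m·K/W
Q' = ΔT/ΣR = (-175 °C − 20.4 °C)/3.610 = -54.1 W/m
(Negative Q' ⇒ heat flows inward; heat gain = 54.1 W/m.)

Q' = 54.1 W/m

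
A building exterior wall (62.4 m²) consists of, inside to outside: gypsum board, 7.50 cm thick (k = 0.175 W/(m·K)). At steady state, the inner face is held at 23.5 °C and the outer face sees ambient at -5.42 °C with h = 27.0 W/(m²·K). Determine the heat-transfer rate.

Q = 3.88 kW

Treat each layer as a resistance in series:
  R_gypsum board = L/(kA) = 0.0750/(0.175·62.4) = 0.006868 K/W
  R_conv,out = 1/(hA) = 1/(27.0·62.4) = 5.935×10^-4 K/W
ΣR = 0.006868 + 5.935×10^-4 = 0.007462 K/W
Q = ΔT/ΣR = (23.5 °C − -5.42 °C)/0.007462 = 3880 W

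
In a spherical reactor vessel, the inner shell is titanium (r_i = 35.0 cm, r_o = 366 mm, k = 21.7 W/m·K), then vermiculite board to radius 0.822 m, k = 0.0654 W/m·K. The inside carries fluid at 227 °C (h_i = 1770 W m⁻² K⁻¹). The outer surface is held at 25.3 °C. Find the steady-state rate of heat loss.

Series thermal resistances, inner to outer:
  R_conv,in = 1/(4πr²h) = 1/(4π·0.350²·1770) = 3.670×10^-4 K/W
  R_titanium = (1/0.350 − 1/0.366)/(4πk) = 0.1249/(4π·21.7) = 4.580×10^-4 K/W
  R_vermiculite board = (1/0.366 − 1/0.822)/(4πk) = 1.516/(4π·0.0654) = 1.844 K/W
ΣR = 3.670×10^-4 + 4.580×10^-4 + 1.844 = 1.845 K/W
Q = ΔT/ΣR = (227 °C − 25.3 °C)/1.845 = 109 W

Q = 109 W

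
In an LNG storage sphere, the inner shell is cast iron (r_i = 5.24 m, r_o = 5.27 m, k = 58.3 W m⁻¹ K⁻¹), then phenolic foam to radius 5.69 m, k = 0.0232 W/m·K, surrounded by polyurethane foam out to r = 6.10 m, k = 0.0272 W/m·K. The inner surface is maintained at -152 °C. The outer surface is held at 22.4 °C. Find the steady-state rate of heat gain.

Treat each layer as a resistance in series:
  R_cast iron = (1/5.24 − 1/5.27)/(4πk) = 0.001086/(4π·58.3) = 1.483×10^-6 K/W
  R_phenolic foam = (1/5.27 − 1/5.69)/(4πk) = 0.01401/(4π·0.0232) = 0.04804 K/W
  R_polyurethane foam = (1/5.69 − 1/6.10)/(4πk) = 0.01181/(4π·0.0272) = 0.03456 K/W
ΣR = 1.483×10^-6 + 0.04804 + 0.03456 = 0.08260 K/W
Q = ΔT/ΣR = (-152 °C − 22.4 °C)/0.08260 = -2110 W
(Negative Q ⇒ heat flows inward; heat gain = 2110 W.)

Q = 2.11 kW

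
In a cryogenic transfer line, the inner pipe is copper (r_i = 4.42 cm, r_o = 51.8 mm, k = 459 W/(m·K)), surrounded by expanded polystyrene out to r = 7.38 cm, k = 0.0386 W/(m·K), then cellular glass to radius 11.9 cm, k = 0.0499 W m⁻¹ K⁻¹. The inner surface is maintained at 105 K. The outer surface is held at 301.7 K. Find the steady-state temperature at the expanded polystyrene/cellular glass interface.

Resistance network (inner→outer):
  R'_copper = ln(0.0518/0.0442)/(2πk) = 0.1587/(2π·459) = 5.502×10^-5 m·K/W
  R'_expanded polystyrene = ln(0.0738/0.0518)/(2πk) = 0.3540/(2π·0.0386) = 1.459 m·K/W
  R'_cellular glass = ln(0.119/0.0738)/(2πk) = 0.4778/(2π·0.0499) = 1.524 m·K/W
ΣR = 5.502×10^-5 + 1.459 + 1.524 = 2.983 m·K/W
Q' = ΔT/ΣR = (105 K − 301.7 K)/2.983 = -65.94 W/m
From the inner boundary to the expanded polystyrene/cellular glass interface, ΣR_partial = 1.459 m·K/W.
T_interface = T_in − Q'·ΣR_partial = 105 K − (-65.94)(1.459) = 201.2 K

T = 201.2 K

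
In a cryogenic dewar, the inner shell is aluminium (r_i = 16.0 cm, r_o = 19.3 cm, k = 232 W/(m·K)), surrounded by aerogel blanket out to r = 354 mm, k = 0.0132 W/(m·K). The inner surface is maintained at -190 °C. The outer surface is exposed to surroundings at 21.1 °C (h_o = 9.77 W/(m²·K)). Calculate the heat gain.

Treat each layer as a resistance in series:
  R_aluminium = (1/0.160 − 1/0.193)/(4πk) = 1.069/(4π·232) = 3.666×10^-4 K/W
  R_aerogel blanket = (1/0.193 − 1/0.354)/(4πk) = 2.356/(4π·0.0132) = 14.21 K/W
  R_conv,out = 1/(4πr²h) = 1/(4π·0.354²·9.77) = 0.06500 K/W
ΣR = 3.666×10^-4 + 14.21 + 0.06500 = 14.28 K/W
Q = ΔT/ΣR = (-190 °C − 21.1 °C)/14.28 = -14.8 W
(Negative Q ⇒ heat flows inward; heat gain = 14.8 W.)

Q = 14.8 W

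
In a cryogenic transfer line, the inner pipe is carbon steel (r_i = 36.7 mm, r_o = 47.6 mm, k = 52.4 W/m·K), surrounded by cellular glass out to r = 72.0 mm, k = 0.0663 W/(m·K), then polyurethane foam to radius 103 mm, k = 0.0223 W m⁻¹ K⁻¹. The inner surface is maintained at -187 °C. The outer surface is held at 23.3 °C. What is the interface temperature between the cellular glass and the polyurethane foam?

Series thermal resistances, inner to outer:
  R'_carbon steel = ln(0.0476/0.0367)/(2πk) = 0.2601/(2π·52.4) = 7.899×10^-4 m·K/W
  R'_cellular glass = ln(0.0720/0.0476)/(2πk) = 0.4138/(2π·0.0663) = 0.9934 m·K/W
  R'_polyurethane foam = ln(0.103/0.0720)/(2πk) = 0.3581/(2π·0.0223) = 2.555 m·K/W
ΣR = 7.899×10^-4 + 0.9934 + 2.555 = 3.549 m·K/W
Q' = ΔT/ΣR = (-187 °C − 23.3 °C)/3.549 = -59.26 W/m
From the inner boundary to the cellular glass/polyurethane foam interface, ΣR_partial = 0.9942 m·K/W.
T_interface = T_in − Q'·ΣR_partial = -187 °C − (-59.26)(0.9942) = -128 °C

T = -128 °C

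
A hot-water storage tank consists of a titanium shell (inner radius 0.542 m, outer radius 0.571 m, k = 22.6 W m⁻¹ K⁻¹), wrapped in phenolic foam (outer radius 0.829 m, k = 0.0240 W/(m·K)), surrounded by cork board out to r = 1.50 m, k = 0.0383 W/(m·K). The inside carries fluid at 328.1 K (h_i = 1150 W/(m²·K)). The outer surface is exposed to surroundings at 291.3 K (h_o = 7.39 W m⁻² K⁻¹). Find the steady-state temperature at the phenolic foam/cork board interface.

Series thermal resistances, inner to outer:
  R_conv,in = 1/(4πr²h) = 1/(4π·0.542²·1150) = 2.356×10^-4 K/W
  R_titanium = (1/0.542 − 1/0.571)/(4πk) = 0.09370/(4π·22.6) = 3.299×10^-4 K/W
  R_phenolic foam = (1/0.571 − 1/0.829)/(4πk) = 0.5450/(4π·0.0240) = 1.807 K/W
  R_cork board = (1/0.829 − 1/1.50)/(4πk) = 0.5396/(4π·0.0383) = 1.121 K/W
  R_conv,out = 1/(4πr²h) = 1/(4π·1.50²·7.39) = 0.004786 K/W
ΣR = 2.356×10^-4 + 3.299×10^-4 + 1.807 + 1.121 + 0.004786 = 2.933 K/W
Q = ΔT/ΣR = (328.1 K − 291.3 K)/2.933 = 12.55 W
From the inner boundary to the phenolic foam/cork board interface, ΣR_partial = 1.808 K/W.
T_interface = T_in − Q·ΣR_partial = 328.1 K − (12.55)(1.808) = 305.4 K

T = 305.4 K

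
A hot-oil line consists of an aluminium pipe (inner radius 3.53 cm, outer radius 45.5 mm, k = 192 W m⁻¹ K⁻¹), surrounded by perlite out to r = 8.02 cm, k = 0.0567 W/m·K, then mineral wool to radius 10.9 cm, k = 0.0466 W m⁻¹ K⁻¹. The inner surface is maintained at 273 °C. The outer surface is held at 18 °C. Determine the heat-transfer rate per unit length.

Treat each layer as a resistance in series:
  R'_aluminium = ln(0.0455/0.0353)/(2πk) = 0.2538/(2π·192) = 2.104×10^-4 m·K/W
  R'_perlite = ln(0.0802/0.0455)/(2πk) = 0.5668/(2π·0.0567) = 1.591 m·K/W
  R'_mineral wool = ln(0.109/0.0802)/(2πk) = 0.3068/(2π·0.0466) = 1.048 m·K/W
ΣR = 2.104×10^-4 + 1.591 + 1.048 = 2.639 m·K/W
Q' = ΔT/ΣR = (273 °C − 18 °C)/2.639 = 96.6 W/m

Q' = 96.6 W/m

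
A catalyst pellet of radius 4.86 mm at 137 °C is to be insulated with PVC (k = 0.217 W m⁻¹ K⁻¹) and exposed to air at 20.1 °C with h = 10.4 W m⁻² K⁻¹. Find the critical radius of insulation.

For a sphere, r_cr = 2k_ins/h = 2·0.217/10.4 = 0.0417 m = 4.17 cm

r_cr = 4.17 cm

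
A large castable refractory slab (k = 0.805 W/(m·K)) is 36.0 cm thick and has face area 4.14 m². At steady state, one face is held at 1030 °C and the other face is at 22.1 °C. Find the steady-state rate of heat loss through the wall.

Q = 9.33 kW

Q = kA·ΔT/L = 0.805 × 4.14 × |1030 °C − 22.1 °C| / 0.360 = 9330 W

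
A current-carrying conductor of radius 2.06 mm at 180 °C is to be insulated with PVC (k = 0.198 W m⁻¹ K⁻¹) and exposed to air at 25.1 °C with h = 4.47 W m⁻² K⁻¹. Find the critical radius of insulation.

r_cr = 4.43 cm

For a cylinder, r_cr = k_ins/h = 0.198/4.47 = 0.0443 m = 4.43 cm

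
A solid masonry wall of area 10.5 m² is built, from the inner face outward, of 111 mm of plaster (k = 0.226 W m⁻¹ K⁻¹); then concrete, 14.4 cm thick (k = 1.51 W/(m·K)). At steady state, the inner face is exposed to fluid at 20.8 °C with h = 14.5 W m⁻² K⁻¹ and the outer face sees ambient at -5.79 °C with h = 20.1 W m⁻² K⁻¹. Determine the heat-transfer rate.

Q = 396 W

Treat each layer as a resistance in series:
  R_conv,in = 1/(hA) = 1/(14.5·10.5) = 0.006568 K/W
  R_plaster = L/(kA) = 0.111/(0.226·10.5) = 0.04678 K/W
  R_concrete = L/(kA) = 0.144/(1.51·10.5) = 0.009082 K/W
  R_conv,out = 1/(hA) = 1/(20.1·10.5) = 0.004738 K/W
ΣR = 0.006568 + 0.04678 + 0.009082 + 0.004738 = 0.06717 K/W
Q = ΔT/ΣR = (20.8 °C − -5.79 °C)/0.06717 = 396 W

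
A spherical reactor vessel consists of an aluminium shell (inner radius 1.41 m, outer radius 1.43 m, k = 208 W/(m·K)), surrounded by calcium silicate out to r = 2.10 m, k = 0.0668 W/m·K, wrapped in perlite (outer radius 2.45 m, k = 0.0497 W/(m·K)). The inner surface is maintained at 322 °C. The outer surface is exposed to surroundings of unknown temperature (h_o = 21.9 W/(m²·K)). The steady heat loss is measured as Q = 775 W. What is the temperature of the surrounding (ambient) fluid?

T_out = 31.1 °C

Series resistances:
  R_aluminium = (1/1.41 − 1/1.43)/(4πk) = 0.009919/(4π·208) = 3.795×10^-6 K/W
  R_calcium silicate = (1/1.43 − 1/2.10)/(4πk) = 0.2231/(4π·0.0668) = 0.2658 K/W
  R_perlite = (1/2.10 − 1/2.45)/(4πk) = 0.06803/(4π·0.0497) = 0.1089 K/W
  R_conv,out = 1/(4πr²h) = 1/(4π·2.45²·21.9) = 6.054×10^-4 K/W
ΣR = 0.3753 K/W
ΔT = Q·ΣR = 775 × 0.3753 = 290.9 K
Heat flows outward, so T_out = T_in − ΔT = 322 − 290.9 = 31.1 °C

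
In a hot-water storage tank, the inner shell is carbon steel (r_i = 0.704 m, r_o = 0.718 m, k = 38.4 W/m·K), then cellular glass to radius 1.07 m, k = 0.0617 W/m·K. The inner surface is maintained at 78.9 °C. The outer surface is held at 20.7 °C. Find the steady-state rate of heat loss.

Treat each layer as a resistance in series:
  R_carbon steel = (1/0.704 − 1/0.718)/(4πk) = 0.02770/(4π·38.4) = 5.740×10^-5 K/W
  R_cellular glass = (1/0.718 − 1/1.07)/(4πk) = 0.4582/(4π·0.0617) = 0.5909 K/W
ΣR = 5.740×10^-5 + 0.5909 = 0.5910 K/W
Q = ΔT/ΣR = (78.9 °C − 20.7 °C)/0.5910 = 98.5 W

Q = 98.5 W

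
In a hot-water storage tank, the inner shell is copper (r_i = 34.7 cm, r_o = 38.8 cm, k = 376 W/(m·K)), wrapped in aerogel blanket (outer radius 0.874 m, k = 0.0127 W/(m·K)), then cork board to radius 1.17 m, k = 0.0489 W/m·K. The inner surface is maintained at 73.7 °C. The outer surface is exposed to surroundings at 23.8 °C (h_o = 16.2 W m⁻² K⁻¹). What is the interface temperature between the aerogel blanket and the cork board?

T = 26.3 °C

Series thermal resistances, inner to outer:
  R_copper = (1/0.347 − 1/0.388)/(4πk) = 0.3045/(4π·376) = 6.445×10^-5 K/W
  R_aerogel blanket = (1/0.388 − 1/0.874)/(4πk) = 1.433/(4π·0.0127) = 8.980 K/W
  R_cork board = (1/0.874 − 1/1.17)/(4πk) = 0.2895/(4π·0.0489) = 0.4711 K/W
  R_conv,out = 1/(4πr²h) = 1/(4π·1.17²·16.2) = 0.003588 K/W
ΣR = 6.445×10^-5 + 8.980 + 0.4711 + 0.003588 = 9.455 K/W
Q = ΔT/ΣR = (73.7 °C − 23.8 °C)/9.455 = 5.278 W
From the inner boundary to the aerogel blanket/cork board interface, ΣR_partial = 8.980 K/W.
T_interface = T_in − Q·ΣR_partial = 73.7 °C − (5.278)(8.980) = 26.3 °C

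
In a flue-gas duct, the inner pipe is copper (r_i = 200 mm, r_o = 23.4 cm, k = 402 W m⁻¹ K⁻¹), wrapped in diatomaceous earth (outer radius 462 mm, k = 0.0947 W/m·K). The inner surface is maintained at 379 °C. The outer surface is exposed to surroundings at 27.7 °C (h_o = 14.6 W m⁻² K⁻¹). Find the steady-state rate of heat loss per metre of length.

Q' = 301 W/m

Treat each layer as a resistance in series:
  R'_copper = ln(0.234/0.200)/(2πk) = 0.1570/(2π·402) = 6.216×10^-5 m·K/W
  R'_diatomaceous earth = ln(0.462/0.234)/(2πk) = 0.6802/(2π·0.0947) = 1.143 m·K/W
  R'_conv,out = 1/(2πr h) = 1/(2π·0.462·14.6) = 0.02360 m·K/W
ΣR = 6.216×10^-5 + 1.143 + 0.02360 = 1.167 m·K/W
Q' = ΔT/ΣR = (379 °C − 27.7 °C)/1.167 = 301 W/m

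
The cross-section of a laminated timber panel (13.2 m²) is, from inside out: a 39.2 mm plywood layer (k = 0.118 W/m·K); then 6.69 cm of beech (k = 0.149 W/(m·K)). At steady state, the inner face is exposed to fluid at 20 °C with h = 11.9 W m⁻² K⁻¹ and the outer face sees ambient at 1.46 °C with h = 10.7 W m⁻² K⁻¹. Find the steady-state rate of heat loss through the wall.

Q = 255 W

Series thermal resistances, inner to outer:
  R_conv,in = 1/(hA) = 1/(11.9·13.2) = 0.006366 K/W
  R_plywood = L/(kA) = 0.0392/(0.118·13.2) = 0.02517 K/W
  R_beech = L/(kA) = 0.0669/(0.149·13.2) = 0.03401 K/W
  R_conv,out = 1/(hA) = 1/(10.7·13.2) = 0.007080 K/W
ΣR = 0.006366 + 0.02517 + 0.03401 + 0.007080 = 0.07263 K/W
Q = ΔT/ΣR = (20 °C − 1.46 °C)/0.07263 = 255 W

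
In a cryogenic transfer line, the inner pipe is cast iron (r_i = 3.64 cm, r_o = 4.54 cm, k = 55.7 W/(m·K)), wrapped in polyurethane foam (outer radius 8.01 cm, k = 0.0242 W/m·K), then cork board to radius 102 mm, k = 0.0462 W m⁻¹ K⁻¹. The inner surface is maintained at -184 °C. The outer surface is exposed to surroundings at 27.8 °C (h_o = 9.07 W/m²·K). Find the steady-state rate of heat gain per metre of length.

Q' = 44.7 W/m

Treat each layer as a resistance in series:
  R'_cast iron = ln(0.0454/0.0364)/(2πk) = 0.2209/(2π·55.7) = 6.313×10^-4 m·K/W
  R'_polyurethane foam = ln(0.0801/0.0454)/(2πk) = 0.5678/(2π·0.0242) = 3.734 m·K/W
  R'_cork board = ln(0.102/0.0801)/(2πk) = 0.2417/(2π·0.0462) = 0.8326 m·K/W
  R'_conv,out = 1/(2πr h) = 1/(2π·0.102·9.07) = 0.1720 m·K/W
ΣR = 6.313×10^-4 + 3.734 + 0.8326 + 0.1720 = 4.739 m·K/W
Q' = ΔT/ΣR = (-184 °C − 27.8 °C)/4.739 = -44.7 W/m
(Negative Q' ⇒ heat flows inward; heat gain = 44.7 W/m.)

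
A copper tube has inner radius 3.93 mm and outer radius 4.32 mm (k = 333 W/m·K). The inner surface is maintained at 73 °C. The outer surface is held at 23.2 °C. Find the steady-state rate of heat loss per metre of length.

Q' = 2πk·ΔT/ln(r₂/r₁) = 2π × 333 × 49.8 / ln(0.00432/0.00393) = 1.10×10^6 W/m

Q' = 1.10×10^6 W/m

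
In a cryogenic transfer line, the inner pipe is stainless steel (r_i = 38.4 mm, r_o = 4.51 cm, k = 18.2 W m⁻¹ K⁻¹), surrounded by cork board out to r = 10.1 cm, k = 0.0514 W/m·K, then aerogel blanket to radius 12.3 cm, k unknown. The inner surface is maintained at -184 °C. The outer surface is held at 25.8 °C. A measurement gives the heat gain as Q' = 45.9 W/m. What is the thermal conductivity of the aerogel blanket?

k = 0.0151 W/m·K

ΣR = ΔT/Q' = |-184 − 25.8|/45.9 = 4.571 m·K/W
Known resistances:
  R'_stainless steel = ln(0.0451/0.0384)/(2πk) = 0.1608/(2π·18.2) = 0.001406 m·K/W
  R'_cork board = ln(0.101/0.0451)/(2πk) = 0.8062/(2π·0.0514) = 2.496 m·K/W
R_aerogel blanket = ΣR − ΣR_known = 4.571 − 2.497 = 2.074 m·K/W
ln(r₂/r₁)/(2πk) = 2.074 ⇒ k = 0.1971/(2π·2.074) = 0.0151 W/m·K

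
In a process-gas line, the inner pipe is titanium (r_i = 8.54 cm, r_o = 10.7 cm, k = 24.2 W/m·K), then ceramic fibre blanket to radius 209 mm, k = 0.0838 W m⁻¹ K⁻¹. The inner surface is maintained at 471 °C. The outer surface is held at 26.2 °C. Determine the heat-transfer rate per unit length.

Q' = 349 W/m

Resistance network (inner→outer):
  R'_titanium = ln(0.107/0.0854)/(2πk) = 0.2255/(2π·24.2) = 0.001483 m·K/W
  R'_ceramic fibre blanket = ln(0.209/0.107)/(2πk) = 0.6695/(2π·0.0838) = 1.272 m·K/W
ΣR = 0.001483 + 1.272 = 1.273 m·K/W
Q' = ΔT/ΣR = (471 °C − 26.2 °C)/1.273 = 349 W/m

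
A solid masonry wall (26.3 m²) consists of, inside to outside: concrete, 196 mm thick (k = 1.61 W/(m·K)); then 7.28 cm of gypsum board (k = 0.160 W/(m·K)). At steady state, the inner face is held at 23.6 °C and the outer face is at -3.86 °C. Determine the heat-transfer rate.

Resistance network (inner→outer):
  R_concrete = L/(kA) = 0.196/(1.61·26.3) = 0.004629 K/W
  R_gypsum board = L/(kA) = 0.0728/(0.160·26.3) = 0.01730 K/W
ΣR = 0.004629 + 0.01730 = 0.02193 K/W
Q = ΔT/ΣR = (23.6 °C − -3.86 °C)/0.02193 = 1250 W

Q = 1250 W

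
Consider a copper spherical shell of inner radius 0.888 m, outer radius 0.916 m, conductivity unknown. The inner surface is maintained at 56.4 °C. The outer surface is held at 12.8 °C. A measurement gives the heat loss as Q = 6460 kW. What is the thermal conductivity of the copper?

k = 406 W/m·K

ΣR = ΔT/Q = |56.4 − 12.8|/6.46×10^6 = 6.749×10^-6 K/W
(1/r₁−1/r₂)/(4πk) = 6.749×10^-6 ⇒ k = 0.03442/(4π·6.749×10^-6) = 406 W/m·K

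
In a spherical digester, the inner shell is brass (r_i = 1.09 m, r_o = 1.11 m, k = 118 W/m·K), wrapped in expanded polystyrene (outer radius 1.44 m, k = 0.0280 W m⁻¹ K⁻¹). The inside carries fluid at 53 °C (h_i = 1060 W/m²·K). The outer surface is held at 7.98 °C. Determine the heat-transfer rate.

Q = 76.7 W

Resistance network (inner→outer):
  R_conv,in = 1/(4πr²h) = 1/(4π·1.09²·1060) = 6.319×10^-5 K/W
  R_brass = (1/1.09 − 1/1.11)/(4πk) = 0.01653/(4π·118) = 1.115×10^-5 K/W
  R_expanded polystyrene = (1/1.11 − 1/1.44)/(4πk) = 0.2065/(4π·0.0280) = 0.5868 K/W
ΣR = 6.319×10^-5 + 1.115×10^-5 + 0.5868 = 0.5869 K/W
Q = ΔT/ΣR = (53 °C − 7.98 °C)/0.5869 = 76.7 W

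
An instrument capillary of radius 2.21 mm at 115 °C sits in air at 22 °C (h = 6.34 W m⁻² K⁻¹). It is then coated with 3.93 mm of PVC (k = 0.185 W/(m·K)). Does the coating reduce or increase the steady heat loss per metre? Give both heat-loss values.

Critical radius for a cylinder: r_cr = k/h = 0.0292 m = 2.92 cm.
Outer radius after coating: r₂ = 0.00221 + 0.00393 = 0.00614 m.
Since r₁ < r_cr and r₂ ≤ r_cr, the coating moves toward the maximum at r_cr — heat loss rises.
Bare: R = 1/(2πr₁h) = 11.36 m·K/W; Q = 93/11.36 = 8.19 W/m.
Coated: R = R_cond + R_conv = 4.968 m·K/W; Q = 93/4.968 = 18.7 W/m.

increases: 8.19 → 18.7 W/m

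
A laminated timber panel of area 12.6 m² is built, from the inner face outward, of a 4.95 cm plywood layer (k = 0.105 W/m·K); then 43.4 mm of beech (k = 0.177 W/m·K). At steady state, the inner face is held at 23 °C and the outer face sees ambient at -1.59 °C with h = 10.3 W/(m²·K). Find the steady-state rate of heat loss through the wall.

Q = 381 W

Series thermal resistances, inner to outer:
  R_plywood = L/(kA) = 0.0495/(0.105·12.6) = 0.03741 K/W
  R_beech = L/(kA) = 0.0434/(0.177·12.6) = 0.01946 K/W
  R_conv,out = 1/(hA) = 1/(10.3·12.6) = 0.007705 K/W
ΣR = 0.03741 + 0.01946 + 0.007705 = 0.06457 K/W
Q = ΔT/ΣR = (23 °C − -1.59 °C)/0.06457 = 381 W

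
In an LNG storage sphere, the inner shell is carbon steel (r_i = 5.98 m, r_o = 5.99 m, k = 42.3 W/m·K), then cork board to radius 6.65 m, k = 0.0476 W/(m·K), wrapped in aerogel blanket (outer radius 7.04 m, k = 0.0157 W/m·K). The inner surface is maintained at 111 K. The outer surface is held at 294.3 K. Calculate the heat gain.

Q = 2.62 kW

Resistance network (inner→outer):
  R_carbon steel = (1/5.98 − 1/5.99)/(4πk) = 2.792×10^-4/(4π·42.3) = 5.252×10^-7 K/W
  R_cork board = (1/5.99 − 1/6.65)/(4πk) = 0.01657/(4π·0.0476) = 0.02770 K/W
  R_aerogel blanket = (1/6.65 − 1/7.04)/(4πk) = 0.008330/(4π·0.0157) = 0.04222 K/W
ΣR = 5.252×10^-7 + 0.02770 + 0.04222 = 0.06992 K/W
Q = ΔT/ΣR = (111 K − 294.3 K)/0.06992 = -2620 W
(Negative Q ⇒ heat flows inward; heat gain = 2620 W.)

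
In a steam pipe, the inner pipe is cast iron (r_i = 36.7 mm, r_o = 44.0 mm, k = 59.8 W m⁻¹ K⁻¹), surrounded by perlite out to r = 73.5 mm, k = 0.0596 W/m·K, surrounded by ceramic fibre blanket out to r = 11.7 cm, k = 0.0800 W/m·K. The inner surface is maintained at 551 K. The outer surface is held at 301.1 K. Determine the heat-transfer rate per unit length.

Q' = 109 W/m

Resistance network (inner→outer):
  R'_cast iron = ln(0.0440/0.0367)/(2πk) = 0.1814/(2π·59.8) = 4.828×10^-4 m·K/W
  R'_perlite = ln(0.0735/0.0440)/(2πk) = 0.5131/(2π·0.0596) = 1.370 m·K/W
  R'_ceramic fibre blanket = ln(0.117/0.0735)/(2πk) = 0.4649/(2π·0.0800) = 0.9249 m·K/W
ΣR = 4.828×10^-4 + 1.370 + 0.9249 = 2.295 m·K/W
Q' = ΔT/ΣR = (551 K − 301.1 K)/2.295 = 109 W/m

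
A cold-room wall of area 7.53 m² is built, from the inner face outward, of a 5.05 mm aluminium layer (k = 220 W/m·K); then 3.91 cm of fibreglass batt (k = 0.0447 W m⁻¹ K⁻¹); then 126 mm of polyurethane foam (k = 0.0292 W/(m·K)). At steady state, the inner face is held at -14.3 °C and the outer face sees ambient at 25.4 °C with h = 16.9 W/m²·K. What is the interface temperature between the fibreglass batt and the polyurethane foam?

Treat each layer as a resistance in series:
  R_aluminium = L/(kA) = 0.00505/(220·7.53) = 3.048×10^-6 K/W
  R_fibreglass batt = L/(kA) = 0.0391/(0.0447·7.53) = 0.1162 K/W
  R_polyurethane foam = L/(kA) = 0.126/(0.0292·7.53) = 0.5731 K/W
  R_conv,out = 1/(hA) = 1/(16.9·7.53) = 0.007858 K/W
ΣR = 3.048×10^-6 + 0.1162 + 0.5731 + 0.007858 = 0.6972 K/W
Q = ΔT/ΣR = (-14.3 °C − 25.4 °C)/0.6972 = -56.94 W
From the inner boundary to the fibreglass batt/polyurethane foam interface, ΣR_partial = 0.1162 K/W.
T_interface = T_in − Q·ΣR_partial = -14.3 °C − (-56.94)(0.1162) = -7.68 °C

T = -7.68 °C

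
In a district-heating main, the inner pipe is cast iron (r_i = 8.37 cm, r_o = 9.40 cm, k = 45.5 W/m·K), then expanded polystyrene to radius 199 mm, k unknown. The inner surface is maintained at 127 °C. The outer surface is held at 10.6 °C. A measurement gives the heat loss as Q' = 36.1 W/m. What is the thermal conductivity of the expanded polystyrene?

ΣR = ΔT/Q' = |127 − 10.6|/36.1 = 3.224 m·K/W
Known resistances:
  R'_cast iron = ln(0.0940/0.0837)/(2πk) = 0.1161/(2π·45.5) = 4.060×10^-4 m·K/W
R_expanded polystyrene = ΣR − ΣR_known = 3.224 − 4.060×10^-4 = 3.224 m·K/W
ln(r₂/r₁)/(2πk) = 3.224 ⇒ k = 0.7500/(2π·3.224) = 0.0370 W/m·K

k = 0.0370 W/m·K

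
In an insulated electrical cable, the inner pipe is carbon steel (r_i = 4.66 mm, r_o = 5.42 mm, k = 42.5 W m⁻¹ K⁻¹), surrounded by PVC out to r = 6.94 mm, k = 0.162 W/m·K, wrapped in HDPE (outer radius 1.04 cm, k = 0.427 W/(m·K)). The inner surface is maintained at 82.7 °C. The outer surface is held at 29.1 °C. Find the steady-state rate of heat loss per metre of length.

Q' = 136 W/m

Series thermal resistances, inner to outer:
  R'_carbon steel = ln(0.00542/0.00466)/(2πk) = 0.1511/(2π·42.5) = 5.658×10^-4 m·K/W
  R'_PVC = ln(0.00694/0.00542)/(2πk) = 0.2472/(2π·0.162) = 0.2429 m·K/W
  R'_HDPE = ln(0.0104/0.00694)/(2πk) = 0.4045/(2π·0.427) = 0.1508 m·K/W
ΣR = 5.658×10^-4 + 0.2429 + 0.1508 = 0.3943 m·K/W
Q' = ΔT/ΣR = (82.7 °C − 29.1 °C)/0.3943 = 136 W/m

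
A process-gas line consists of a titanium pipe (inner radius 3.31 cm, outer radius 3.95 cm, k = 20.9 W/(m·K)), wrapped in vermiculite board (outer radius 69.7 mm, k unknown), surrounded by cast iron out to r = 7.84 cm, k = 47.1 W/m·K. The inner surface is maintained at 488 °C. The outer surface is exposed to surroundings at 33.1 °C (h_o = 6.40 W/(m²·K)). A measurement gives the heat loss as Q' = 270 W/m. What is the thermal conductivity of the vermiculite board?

k = 0.0662 W/m·K

ΣR = ΔT/Q' = |488 − 33.1|/270 = 1.685 m·K/W
Known resistances:
  R'_titanium = ln(0.0395/0.0331)/(2πk) = 0.1768/(2π·20.9) = 0.001346 m·K/W
  R'_cast iron = ln(0.0784/0.0697)/(2πk) = 0.1176/(2π·47.1) = 3.975×10^-4 m·K/W
  R'_conv,out = 1/(2πr h) = 1/(2π·0.0784·6.40) = 0.3172 m·K/W
R_vermiculite board = ΣR − ΣR_known = 1.685 − 0.3189 = 1.366 m·K/W
ln(r₂/r₁)/(2πk) = 1.366 ⇒ k = 0.5679/(2π·1.366) = 0.0662 W/m·K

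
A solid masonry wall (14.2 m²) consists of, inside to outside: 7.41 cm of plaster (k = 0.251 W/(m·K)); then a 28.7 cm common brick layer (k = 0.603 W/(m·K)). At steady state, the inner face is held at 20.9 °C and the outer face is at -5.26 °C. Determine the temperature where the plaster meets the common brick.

T = 10.9 °C

Resistance network (inner→outer):
  R_plaster = L/(kA) = 0.0741/(0.251·14.2) = 0.02079 K/W
  R_common brick = L/(kA) = 0.287/(0.603·14.2) = 0.03352 K/W
ΣR = 0.02079 + 0.03352 = 0.05431 K/W
Q = ΔT/ΣR = (20.9 °C − -5.26 °C)/0.05431 = 481.7 W
From the inner boundary to the plaster/common brick interface, ΣR_partial = 0.02079 K/W.
T_interface = T_in − Q·ΣR_partial = 20.9 °C − (481.7)(0.02079) = 10.9 °C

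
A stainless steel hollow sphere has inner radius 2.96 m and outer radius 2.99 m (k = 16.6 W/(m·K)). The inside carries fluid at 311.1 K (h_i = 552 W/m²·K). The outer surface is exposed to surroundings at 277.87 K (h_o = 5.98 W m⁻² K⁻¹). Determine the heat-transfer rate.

Q = 21.8 kW

Series thermal resistances, inner to outer:
  R_conv,in = 1/(4πr²h) = 1/(4π·2.96²·552) = 1.645×10^-5 K/W
  R_stainless steel = (1/2.96 − 1/2.99)/(4πk) = 0.003390/(4π·16.6) = 1.625×10^-5 K/W
  R_conv,out = 1/(4πr²h) = 1/(4π·2.99²·5.98) = 0.001488 K/W
ΣR = 1.645×10^-5 + 1.625×10^-5 + 0.001488 = 0.001521 K/W
Q = ΔT/ΣR = (311.1 K − 277.87 K)/0.001521 = 21800 W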